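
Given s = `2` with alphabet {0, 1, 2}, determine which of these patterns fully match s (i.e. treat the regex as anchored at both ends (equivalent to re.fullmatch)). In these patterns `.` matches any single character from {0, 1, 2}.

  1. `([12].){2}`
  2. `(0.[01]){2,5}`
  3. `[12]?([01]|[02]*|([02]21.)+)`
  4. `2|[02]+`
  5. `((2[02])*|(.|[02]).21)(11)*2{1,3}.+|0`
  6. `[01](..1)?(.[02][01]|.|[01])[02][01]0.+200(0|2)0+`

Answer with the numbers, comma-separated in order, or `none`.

1 → no match
2 → no match — must start with `0`
3 → match
4 → match
5 → no match
6 → no match — must end with `0`

3, 4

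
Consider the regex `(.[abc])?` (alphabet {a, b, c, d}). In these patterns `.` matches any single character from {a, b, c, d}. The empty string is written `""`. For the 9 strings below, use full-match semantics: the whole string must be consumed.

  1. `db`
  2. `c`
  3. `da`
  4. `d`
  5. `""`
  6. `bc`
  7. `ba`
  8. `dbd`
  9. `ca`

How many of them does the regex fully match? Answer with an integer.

6

1 → match
2 → no match
3 → match
4 → no match
5 → match
6 → match
7 → match
8 → no match
9 → match
Total matched: 6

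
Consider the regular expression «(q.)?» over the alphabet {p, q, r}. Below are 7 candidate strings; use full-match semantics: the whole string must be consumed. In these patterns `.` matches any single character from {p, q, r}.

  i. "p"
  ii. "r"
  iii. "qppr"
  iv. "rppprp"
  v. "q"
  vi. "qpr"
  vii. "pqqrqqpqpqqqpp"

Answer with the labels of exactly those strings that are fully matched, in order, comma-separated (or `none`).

i → no match
ii → no match
iii → no match
iv → no match
v → no match
vi → no match
vii → no match

none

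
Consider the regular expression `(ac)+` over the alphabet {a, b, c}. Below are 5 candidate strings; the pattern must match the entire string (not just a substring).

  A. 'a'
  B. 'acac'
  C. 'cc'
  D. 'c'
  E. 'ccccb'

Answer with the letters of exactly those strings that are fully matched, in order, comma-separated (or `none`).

B

A → no match — must start with 'ac'
B → match
C → no match — must start with 'ac'
D → no match — must start with 'ac'
E → no match — must start with 'ac'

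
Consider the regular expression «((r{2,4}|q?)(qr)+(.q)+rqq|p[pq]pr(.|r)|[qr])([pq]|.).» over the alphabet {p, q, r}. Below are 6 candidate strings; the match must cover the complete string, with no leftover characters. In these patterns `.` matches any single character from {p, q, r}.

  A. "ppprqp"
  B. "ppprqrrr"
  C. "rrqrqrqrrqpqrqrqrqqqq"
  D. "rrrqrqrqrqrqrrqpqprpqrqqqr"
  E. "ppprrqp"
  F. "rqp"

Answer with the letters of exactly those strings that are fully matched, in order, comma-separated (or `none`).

C, E, F

A → no match
B → no match
C → match
D → no match
E → match
F → match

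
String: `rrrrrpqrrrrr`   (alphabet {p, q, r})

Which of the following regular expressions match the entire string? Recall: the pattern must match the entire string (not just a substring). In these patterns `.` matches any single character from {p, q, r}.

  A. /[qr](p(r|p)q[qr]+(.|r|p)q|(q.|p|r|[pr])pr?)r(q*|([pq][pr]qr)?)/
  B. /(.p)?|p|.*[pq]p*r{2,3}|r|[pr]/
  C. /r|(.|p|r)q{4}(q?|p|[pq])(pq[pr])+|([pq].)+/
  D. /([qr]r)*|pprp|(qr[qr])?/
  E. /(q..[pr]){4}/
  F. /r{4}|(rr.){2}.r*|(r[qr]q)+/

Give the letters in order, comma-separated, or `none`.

A → no match
B → no match
C → no match
D → no match
E → no match — must start with `q`
F → match

F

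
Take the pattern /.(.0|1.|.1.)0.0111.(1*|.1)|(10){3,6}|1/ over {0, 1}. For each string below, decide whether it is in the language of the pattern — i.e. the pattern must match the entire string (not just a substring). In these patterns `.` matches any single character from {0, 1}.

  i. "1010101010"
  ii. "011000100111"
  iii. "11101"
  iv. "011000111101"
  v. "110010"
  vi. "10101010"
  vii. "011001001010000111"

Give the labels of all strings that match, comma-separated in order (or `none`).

i, iv, vi

i → match
ii → no match
iii → no match
iv → match
v → no match
vi → match
vii → no match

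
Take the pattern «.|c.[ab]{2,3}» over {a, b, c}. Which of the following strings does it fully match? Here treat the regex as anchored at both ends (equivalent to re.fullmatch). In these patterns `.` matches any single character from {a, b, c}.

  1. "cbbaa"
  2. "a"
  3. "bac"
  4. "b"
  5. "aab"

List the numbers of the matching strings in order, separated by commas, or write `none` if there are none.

1 → match
2 → match
3 → no match
4 → match
5 → no match

1, 2, 4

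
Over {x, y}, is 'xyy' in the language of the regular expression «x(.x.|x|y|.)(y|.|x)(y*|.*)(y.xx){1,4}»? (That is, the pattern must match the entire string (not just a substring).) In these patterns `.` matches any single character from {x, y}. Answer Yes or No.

No

Every match must end with 'xx', but 'xyy' does not.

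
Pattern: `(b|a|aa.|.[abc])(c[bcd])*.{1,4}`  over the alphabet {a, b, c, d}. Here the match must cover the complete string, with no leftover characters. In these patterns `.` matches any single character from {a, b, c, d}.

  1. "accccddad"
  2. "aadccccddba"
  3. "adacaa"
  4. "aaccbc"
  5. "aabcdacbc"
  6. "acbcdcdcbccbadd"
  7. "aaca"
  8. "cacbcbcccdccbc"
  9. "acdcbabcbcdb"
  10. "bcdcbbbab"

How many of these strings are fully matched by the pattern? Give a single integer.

8

1 → match
2 → match
3 → no match
4 → match
5 → match
6 → match
7 → match
8 → match
9 → no match
10 → match
Total matched: 8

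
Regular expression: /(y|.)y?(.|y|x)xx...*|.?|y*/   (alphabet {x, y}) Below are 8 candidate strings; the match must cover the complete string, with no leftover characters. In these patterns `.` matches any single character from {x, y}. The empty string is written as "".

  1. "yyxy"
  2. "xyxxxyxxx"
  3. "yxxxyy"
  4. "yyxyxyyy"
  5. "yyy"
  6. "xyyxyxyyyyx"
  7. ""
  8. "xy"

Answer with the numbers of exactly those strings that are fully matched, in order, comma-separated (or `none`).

1 → no match
2 → match
3 → match
4 → no match
5 → match
6 → no match
7 → match
8 → no match

2, 3, 5, 7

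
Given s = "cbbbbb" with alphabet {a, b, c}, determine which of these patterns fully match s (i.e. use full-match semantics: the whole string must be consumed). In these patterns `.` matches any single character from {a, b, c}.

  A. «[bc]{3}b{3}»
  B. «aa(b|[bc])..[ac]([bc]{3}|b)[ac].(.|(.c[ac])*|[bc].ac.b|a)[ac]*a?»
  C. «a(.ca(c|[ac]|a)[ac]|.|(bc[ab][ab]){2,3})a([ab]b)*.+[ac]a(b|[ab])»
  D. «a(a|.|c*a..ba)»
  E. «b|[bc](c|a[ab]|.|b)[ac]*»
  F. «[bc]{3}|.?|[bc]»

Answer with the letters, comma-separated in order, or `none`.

A

A → match
B → no match — must start with "aa"
C → no match — must start with "a"
D → no match — must start with "a"
E → no match
F → no match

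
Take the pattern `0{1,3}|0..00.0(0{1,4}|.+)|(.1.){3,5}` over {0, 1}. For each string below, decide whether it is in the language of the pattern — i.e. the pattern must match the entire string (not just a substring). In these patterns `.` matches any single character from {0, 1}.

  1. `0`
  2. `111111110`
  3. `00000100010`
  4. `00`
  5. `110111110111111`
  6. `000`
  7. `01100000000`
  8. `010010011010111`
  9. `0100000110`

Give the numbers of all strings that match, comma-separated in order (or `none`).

1, 2, 3, 4, 5, 6, 7, 8, 9

1 → match
2 → match
3 → match
4 → match
5 → match
6 → match
7 → match
8 → match
9 → match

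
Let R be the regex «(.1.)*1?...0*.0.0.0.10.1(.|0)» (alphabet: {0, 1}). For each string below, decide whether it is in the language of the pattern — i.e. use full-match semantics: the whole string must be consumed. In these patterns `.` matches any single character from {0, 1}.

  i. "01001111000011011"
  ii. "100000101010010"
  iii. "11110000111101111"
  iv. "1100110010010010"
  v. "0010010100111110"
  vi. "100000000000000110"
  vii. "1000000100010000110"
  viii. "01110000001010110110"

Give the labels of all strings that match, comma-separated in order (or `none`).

viii

i → no match
ii → no match
iii → no match
iv → no match
v → no match
vi → no match
vii → no match
viii → match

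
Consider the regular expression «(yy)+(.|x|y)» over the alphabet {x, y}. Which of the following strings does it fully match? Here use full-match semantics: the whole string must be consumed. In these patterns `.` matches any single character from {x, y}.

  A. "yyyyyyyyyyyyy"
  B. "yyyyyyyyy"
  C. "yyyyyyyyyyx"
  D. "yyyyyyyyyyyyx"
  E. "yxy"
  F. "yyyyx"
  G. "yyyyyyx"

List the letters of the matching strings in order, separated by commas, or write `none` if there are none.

A, B, C, D, F, G

A → match
B. "yyyyyyyyy" → match
C. "yyyyyyyyyyx" → match
D → match
E. "yxy" → no match — must start with "yy"
F. "yyyyx" → match
G. "yyyyyyx" → match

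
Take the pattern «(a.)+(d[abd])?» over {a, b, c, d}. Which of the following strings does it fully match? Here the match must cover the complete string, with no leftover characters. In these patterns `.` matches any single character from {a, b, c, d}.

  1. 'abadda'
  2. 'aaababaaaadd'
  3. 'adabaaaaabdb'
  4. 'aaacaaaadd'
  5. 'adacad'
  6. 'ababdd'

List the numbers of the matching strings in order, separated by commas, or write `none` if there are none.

1, 2, 3, 4, 5, 6

1 → match
2 → match
3 → match
4 → match
5 → match
6 → match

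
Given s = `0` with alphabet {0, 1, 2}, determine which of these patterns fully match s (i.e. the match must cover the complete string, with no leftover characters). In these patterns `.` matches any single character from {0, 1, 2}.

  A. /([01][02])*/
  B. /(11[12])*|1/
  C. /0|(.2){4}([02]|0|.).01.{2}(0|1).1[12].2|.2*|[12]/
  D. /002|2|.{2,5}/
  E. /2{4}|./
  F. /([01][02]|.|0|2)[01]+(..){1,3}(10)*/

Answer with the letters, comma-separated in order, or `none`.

C, E

A → no match
B → no match
C → match
D → no match
E → match
F → no match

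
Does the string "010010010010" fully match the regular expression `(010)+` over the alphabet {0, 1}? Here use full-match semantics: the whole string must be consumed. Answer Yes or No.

Yes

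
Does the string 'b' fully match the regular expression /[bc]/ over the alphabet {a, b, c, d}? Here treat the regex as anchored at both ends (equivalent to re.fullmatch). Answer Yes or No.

Yes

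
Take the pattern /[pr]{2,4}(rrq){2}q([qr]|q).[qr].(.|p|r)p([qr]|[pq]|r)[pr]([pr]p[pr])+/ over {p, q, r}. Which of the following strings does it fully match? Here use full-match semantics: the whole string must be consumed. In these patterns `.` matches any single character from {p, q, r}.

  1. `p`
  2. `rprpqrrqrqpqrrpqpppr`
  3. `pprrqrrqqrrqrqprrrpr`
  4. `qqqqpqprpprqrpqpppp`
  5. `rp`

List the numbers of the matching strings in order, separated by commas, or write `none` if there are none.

1. `p` → no match
2 → no match
3 → match
4 → no match
5. `rp` → no match

3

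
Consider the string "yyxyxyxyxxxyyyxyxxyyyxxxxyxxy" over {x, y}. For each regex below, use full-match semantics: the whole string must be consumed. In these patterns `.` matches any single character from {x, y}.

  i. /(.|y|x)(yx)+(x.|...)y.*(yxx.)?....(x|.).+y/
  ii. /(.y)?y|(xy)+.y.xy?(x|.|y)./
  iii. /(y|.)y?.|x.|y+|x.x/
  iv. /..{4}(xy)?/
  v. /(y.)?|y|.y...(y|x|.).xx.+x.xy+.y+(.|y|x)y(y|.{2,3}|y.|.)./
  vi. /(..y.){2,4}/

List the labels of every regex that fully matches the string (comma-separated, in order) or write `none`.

i → match
ii → no match
iii → no match
iv → no match
v → no match
vi → no match

i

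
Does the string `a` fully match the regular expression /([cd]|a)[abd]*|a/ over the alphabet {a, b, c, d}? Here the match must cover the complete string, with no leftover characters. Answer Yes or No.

Yes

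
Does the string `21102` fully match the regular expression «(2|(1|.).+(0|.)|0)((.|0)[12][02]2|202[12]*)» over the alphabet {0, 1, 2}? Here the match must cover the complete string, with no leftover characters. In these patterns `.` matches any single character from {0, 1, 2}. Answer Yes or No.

Yes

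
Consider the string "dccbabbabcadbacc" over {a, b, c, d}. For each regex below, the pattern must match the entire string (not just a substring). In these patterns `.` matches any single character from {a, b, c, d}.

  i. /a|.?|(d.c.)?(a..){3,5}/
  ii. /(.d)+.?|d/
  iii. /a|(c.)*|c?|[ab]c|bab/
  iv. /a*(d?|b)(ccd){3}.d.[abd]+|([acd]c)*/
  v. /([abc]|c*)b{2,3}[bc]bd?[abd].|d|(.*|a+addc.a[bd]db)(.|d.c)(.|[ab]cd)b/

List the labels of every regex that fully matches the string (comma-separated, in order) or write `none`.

i → match
ii → no match
iii → no match
iv → no match
v → no match

i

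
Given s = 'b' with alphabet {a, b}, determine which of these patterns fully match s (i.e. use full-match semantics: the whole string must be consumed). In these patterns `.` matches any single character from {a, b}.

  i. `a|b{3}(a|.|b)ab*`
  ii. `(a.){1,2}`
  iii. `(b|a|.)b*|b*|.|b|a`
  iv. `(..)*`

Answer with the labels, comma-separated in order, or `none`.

iii

i → no match
ii → no match — must start with 'a'
iii → match
iv → no match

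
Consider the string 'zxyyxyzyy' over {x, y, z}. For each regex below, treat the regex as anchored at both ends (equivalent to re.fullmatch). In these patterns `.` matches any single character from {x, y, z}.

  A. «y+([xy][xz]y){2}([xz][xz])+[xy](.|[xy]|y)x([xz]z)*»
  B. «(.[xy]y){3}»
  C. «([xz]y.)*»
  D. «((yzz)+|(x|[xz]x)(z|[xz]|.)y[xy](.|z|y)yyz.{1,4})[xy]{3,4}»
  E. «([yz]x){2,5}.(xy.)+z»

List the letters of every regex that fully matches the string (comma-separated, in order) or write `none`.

A → no match — must start with 'y'
B → match
C → no match
D → no match
E → no match — must end with 'z'

B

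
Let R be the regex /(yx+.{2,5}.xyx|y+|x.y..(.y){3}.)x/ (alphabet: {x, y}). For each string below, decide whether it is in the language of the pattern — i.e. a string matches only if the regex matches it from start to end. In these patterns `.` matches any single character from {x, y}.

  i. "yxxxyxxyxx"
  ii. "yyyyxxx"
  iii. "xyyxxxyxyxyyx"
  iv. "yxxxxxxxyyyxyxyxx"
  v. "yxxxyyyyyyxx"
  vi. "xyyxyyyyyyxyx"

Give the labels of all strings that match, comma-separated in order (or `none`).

i, iii, iv

i → match
ii → no match
iii → match
iv → match
v → no match
vi → no match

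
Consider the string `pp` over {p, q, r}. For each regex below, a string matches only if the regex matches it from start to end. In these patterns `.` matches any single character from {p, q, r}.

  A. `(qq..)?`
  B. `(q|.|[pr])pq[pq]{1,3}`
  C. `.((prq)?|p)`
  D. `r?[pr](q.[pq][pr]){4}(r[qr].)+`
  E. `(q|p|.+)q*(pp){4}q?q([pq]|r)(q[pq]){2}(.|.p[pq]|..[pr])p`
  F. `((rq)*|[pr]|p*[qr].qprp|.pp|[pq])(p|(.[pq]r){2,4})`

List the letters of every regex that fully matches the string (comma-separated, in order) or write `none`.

C, F

A → no match
B → no match
C → match
D → no match
E → no match
F → match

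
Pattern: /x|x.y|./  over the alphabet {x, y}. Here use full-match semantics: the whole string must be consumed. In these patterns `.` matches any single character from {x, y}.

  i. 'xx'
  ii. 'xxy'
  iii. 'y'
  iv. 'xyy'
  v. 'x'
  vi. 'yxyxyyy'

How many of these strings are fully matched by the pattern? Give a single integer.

i → no match
ii → match
iii → match
iv → match
v → match
vi → no match
Total matched: 4

4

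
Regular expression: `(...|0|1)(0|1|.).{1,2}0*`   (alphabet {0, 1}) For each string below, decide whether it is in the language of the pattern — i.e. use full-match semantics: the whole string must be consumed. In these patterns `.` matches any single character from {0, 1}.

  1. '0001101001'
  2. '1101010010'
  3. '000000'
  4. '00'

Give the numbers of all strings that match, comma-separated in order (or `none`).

3

1 → no match
2 → no match
3 → match
4 → no match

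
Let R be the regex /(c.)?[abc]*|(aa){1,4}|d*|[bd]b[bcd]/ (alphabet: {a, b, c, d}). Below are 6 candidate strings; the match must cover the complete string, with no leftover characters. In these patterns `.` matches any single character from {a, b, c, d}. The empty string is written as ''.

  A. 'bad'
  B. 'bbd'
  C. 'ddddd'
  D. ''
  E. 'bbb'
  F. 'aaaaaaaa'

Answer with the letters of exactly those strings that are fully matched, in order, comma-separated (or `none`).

B, C, D, E, F

A. 'bad' → no match
B. 'bbd' → match
C. 'ddddd' → match
D. '' → match
E. 'bbb' → match
F. 'aaaaaaaa' → match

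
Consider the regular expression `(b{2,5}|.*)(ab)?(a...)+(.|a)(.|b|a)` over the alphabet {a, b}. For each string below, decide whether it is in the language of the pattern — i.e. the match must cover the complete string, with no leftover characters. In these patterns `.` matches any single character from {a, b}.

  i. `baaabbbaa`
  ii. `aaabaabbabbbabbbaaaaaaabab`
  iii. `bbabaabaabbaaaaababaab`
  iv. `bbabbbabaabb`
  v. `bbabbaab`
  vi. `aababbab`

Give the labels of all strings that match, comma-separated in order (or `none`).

i. `baaabbbaa` → match
ii → match
iii → no match
iv. `bbabbbabaabb` → match
v. `bbabbaab` → match
vi. `aababbab` → no match

i, ii, iv, v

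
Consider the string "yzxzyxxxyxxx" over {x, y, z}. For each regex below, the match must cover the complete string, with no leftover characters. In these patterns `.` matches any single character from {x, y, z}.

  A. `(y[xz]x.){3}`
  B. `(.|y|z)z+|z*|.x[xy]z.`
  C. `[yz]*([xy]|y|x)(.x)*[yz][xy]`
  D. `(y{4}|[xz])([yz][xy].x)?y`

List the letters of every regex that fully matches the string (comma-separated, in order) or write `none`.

A

A → match
B → no match
C → no match
D → no match — must end with "y"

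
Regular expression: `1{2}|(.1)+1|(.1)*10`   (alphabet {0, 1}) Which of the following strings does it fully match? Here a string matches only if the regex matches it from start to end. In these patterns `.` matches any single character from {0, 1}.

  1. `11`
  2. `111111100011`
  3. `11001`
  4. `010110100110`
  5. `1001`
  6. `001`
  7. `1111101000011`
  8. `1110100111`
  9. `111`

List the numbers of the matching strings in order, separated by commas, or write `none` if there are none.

1 → match
2 → no match
3 → no match
4 → no match
5 → no match
6 → no match
7 → no match
8 → no match
9 → match

1, 9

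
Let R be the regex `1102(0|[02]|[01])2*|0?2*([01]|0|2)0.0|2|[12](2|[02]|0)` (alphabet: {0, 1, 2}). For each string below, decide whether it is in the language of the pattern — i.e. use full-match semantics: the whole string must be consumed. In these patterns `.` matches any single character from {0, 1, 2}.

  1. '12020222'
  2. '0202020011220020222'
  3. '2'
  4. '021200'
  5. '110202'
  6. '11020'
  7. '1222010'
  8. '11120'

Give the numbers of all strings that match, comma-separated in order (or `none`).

3, 5, 6

1 → no match
2 → no match
3 → match
4 → no match
5 → match
6 → match
7 → no match
8 → no match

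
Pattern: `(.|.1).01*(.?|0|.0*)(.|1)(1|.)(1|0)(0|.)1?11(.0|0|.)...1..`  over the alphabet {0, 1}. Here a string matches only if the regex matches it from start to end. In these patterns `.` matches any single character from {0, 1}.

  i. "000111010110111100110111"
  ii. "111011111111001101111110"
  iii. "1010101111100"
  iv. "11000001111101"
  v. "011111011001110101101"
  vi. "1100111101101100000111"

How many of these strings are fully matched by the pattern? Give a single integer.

1

i → no match
ii → no match
iii → no match
iv → no match
v → no match
vi → match
Total matched: 1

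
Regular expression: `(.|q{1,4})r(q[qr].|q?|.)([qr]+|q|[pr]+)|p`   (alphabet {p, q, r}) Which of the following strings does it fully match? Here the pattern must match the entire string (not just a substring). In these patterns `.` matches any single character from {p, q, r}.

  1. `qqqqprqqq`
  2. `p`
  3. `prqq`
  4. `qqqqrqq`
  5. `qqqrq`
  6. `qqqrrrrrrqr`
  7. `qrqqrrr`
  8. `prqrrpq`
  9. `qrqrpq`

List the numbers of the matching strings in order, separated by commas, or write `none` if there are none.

2, 3, 4, 5, 6, 7, 9

1 → no match
2 → match
3 → match
4 → match
5 → match
6 → match
7 → match
8 → no match
9 → match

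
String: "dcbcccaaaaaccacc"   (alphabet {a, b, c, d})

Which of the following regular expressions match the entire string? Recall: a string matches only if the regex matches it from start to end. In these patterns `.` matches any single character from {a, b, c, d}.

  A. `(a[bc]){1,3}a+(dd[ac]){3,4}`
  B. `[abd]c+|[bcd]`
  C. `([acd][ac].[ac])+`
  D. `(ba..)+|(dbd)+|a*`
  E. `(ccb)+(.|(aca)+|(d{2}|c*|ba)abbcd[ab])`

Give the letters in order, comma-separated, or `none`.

C

A → no match — must start with "a"
B → no match
C → match
D → no match
E → no match — must start with "ccb"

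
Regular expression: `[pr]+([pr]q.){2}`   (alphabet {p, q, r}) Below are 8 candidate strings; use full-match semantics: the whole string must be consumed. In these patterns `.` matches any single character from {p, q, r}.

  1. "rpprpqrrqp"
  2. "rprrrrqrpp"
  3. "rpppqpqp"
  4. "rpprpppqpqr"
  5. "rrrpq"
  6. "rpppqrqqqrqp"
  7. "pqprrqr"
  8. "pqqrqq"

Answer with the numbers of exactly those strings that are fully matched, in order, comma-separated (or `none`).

1

1 → match
2 → no match
3 → no match
4 → no match
5 → no match
6 → no match
7 → no match
8 → no match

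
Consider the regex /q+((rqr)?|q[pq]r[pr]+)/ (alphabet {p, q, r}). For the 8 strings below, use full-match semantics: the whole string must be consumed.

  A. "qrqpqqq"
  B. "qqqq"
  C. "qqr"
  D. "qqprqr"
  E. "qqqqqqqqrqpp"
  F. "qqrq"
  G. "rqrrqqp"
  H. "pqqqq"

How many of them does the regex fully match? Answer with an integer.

1

A → no match
B → match
C → no match
D → no match
E → no match
F → no match
G → no match — must start with "q"
H → no match — must start with "q"
Total matched: 1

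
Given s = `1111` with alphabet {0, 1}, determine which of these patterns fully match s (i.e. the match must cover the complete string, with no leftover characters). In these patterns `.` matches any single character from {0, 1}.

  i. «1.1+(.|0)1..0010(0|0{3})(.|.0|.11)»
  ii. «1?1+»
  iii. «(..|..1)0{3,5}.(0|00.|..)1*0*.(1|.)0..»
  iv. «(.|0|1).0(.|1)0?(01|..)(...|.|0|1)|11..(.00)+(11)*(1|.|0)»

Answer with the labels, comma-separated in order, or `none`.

ii

i → no match
ii → match
iii → no match
iv → no match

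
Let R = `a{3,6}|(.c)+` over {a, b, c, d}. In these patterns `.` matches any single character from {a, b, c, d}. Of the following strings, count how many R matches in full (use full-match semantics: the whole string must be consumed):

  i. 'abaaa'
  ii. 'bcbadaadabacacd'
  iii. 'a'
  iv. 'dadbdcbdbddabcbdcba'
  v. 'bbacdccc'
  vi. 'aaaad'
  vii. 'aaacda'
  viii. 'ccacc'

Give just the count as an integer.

i → no match
ii → no match
iii → no match
iv → no match
v → no match
vi → no match
vii → no match
viii → no match
Total matched: 0

0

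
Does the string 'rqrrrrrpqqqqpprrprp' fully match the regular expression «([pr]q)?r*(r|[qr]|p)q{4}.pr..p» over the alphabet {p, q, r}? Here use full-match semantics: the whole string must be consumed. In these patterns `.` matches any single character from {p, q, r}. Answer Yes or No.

No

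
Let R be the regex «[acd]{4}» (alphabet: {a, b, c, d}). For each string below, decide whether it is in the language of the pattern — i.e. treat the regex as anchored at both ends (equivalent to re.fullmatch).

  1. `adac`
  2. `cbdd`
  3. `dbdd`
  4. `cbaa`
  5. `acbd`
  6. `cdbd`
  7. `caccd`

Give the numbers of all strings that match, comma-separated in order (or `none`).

1

1 → match
2 → no match
3 → no match
4 → no match
5 → no match
6 → no match
7 → no match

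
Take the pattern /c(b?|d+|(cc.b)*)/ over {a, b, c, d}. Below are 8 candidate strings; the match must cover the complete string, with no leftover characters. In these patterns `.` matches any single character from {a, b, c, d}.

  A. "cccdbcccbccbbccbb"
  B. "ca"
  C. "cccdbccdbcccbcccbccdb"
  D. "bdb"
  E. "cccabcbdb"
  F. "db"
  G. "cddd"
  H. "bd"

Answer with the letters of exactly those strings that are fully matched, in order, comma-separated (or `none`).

A → match
B → no match
C → match
D → no match — must start with "c"
E → no match
F → no match — must start with "c"
G → match
H → no match — must start with "c"

A, C, G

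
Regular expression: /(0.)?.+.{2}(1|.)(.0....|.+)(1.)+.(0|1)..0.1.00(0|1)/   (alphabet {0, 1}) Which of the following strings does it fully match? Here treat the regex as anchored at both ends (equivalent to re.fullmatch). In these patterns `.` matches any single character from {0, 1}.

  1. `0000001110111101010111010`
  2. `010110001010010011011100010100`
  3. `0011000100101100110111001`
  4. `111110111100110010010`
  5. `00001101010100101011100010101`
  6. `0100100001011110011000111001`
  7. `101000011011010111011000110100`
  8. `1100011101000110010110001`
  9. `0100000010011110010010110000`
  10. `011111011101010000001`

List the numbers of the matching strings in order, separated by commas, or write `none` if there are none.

3

1 → no match
2 → no match
3 → match
4 → no match
5 → no match
6 → no match
7 → no match
8 → no match
9 → no match
10 → no match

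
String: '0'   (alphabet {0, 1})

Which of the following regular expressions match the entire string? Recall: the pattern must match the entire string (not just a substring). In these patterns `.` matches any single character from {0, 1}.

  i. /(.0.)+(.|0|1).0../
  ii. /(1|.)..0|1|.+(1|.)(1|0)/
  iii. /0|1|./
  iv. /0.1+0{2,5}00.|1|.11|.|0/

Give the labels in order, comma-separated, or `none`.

i → no match
ii → no match
iii → match
iv → match

iii, iv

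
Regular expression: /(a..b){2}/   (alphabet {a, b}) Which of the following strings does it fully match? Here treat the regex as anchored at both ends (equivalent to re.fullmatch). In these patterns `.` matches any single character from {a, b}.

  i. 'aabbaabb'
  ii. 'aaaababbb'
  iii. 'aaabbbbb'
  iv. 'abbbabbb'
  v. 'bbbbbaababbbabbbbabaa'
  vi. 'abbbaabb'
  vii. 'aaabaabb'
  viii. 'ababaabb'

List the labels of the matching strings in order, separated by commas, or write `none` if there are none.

i, iv, vi, vii, viii

i. 'aabbaabb' → match
ii. 'aaaababbb' → no match
iii. 'aaabbbbb' → no match
iv. 'abbbabbb' → match
v → no match — must start with 'a'
vi. 'abbbaabb' → match
vii. 'aaabaabb' → match
viii. 'ababaabb' → match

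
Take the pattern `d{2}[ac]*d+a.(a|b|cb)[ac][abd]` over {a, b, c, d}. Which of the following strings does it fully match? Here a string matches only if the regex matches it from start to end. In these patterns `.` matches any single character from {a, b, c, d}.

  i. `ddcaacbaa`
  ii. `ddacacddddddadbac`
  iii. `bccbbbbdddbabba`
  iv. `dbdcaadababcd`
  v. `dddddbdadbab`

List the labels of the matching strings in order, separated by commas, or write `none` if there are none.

i → no match
ii → no match
iii → no match — must start with `d`
iv → no match
v → no match

none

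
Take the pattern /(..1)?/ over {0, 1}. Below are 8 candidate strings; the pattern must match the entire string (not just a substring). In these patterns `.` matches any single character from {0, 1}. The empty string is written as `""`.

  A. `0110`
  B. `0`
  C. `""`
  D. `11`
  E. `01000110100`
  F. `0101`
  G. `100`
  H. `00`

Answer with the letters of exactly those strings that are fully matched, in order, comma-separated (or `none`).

C

A → no match
B → no match
C → match
D → no match
E → no match
F → no match
G → no match
H → no match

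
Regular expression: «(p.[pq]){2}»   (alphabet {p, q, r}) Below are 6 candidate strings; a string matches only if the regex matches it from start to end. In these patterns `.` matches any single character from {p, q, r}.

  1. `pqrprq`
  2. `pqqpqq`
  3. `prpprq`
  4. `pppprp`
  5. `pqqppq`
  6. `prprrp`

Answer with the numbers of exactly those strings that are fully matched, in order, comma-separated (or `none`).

2, 3, 4, 5

1. `pqrprq` → no match
2. `pqqpqq` → match
3. `prpprq` → match
4. `pppprp` → match
5. `pqqppq` → match
6. `prprrp` → no match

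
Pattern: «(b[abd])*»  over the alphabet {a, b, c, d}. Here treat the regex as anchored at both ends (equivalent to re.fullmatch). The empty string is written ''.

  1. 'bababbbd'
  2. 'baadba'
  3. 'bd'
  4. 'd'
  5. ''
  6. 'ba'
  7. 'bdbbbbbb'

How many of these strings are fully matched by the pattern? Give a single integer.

1 → match
2 → no match
3 → match
4 → no match
5 → match
6 → match
7 → match
Total matched: 5

5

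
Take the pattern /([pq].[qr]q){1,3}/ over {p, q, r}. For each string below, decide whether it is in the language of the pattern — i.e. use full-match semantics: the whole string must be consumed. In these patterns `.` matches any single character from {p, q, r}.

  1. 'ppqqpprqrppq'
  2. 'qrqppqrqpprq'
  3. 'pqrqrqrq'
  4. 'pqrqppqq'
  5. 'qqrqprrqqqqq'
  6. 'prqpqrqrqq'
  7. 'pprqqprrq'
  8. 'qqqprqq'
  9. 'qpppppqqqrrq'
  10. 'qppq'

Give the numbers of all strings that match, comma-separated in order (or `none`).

1. 'ppqqpprqrppq' → no match
2. 'qrqppqrqpprq' → no match
3. 'pqrqrqrq' → no match
4. 'pqrqppqq' → match
5. 'qqrqprrqqqqq' → match
6. 'prqpqrqrqq' → no match
7. 'pprqqprrq' → no match
8. 'qqqprqq' → no match
9. 'qpppppqqqrrq' → no match
10. 'qppq' → no match

4, 5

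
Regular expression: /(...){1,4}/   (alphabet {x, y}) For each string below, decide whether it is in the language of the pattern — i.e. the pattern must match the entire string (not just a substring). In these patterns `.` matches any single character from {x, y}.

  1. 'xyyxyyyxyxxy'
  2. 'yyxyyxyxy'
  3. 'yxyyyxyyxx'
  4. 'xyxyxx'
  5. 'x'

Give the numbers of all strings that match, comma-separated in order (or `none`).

1. 'xyyxyyyxyxxy' → match
2. 'yyxyyxyxy' → match
3. 'yxyyyxyyxx' → no match
4. 'xyxyxx' → match
5. 'x' → no match

1, 2, 4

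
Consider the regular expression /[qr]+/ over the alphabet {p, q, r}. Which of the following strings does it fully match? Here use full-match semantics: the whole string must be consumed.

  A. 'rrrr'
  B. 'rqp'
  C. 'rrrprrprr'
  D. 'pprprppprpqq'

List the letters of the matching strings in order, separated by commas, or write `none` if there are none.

A → match
B → no match
C → no match
D → no match

A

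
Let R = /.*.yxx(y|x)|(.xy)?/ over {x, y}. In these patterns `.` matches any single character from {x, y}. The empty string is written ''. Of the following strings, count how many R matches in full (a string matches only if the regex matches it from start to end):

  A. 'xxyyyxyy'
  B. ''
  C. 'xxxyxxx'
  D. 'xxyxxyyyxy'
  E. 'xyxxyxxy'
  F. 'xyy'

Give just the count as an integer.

3

A. 'xxyyyxyy' → no match
B. '' → match
C. 'xxxyxxx' → match
D. 'xxyxxyyyxy' → no match
E. 'xyxxyxxy' → match
F. 'xyy' → no match
Total matched: 3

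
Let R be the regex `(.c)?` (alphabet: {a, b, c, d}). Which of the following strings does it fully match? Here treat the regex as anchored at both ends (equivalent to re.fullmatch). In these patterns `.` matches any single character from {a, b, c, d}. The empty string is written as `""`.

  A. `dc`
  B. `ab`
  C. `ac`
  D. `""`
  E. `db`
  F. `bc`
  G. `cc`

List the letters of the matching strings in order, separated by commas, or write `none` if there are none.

A, C, D, F, G

A → match
B → no match
C → match
D → match
E → no match
F → match
G → match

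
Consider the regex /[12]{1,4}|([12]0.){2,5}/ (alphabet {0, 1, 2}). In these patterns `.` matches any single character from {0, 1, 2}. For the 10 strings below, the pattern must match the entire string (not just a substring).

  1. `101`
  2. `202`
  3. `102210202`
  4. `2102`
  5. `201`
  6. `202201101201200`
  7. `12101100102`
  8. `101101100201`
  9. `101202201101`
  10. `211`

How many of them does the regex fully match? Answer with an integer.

4

1 → no match
2 → no match
3 → no match
4 → no match
5 → no match
6 → match
7 → no match
8 → match
9 → match
10 → match
Total matched: 4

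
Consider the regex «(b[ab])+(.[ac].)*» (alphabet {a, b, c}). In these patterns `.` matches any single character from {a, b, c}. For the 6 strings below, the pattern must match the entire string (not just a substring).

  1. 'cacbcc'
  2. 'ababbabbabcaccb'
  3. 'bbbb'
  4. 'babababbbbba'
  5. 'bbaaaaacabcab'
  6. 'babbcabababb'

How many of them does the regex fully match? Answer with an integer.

1 → no match — must start with 'b'
2 → no match — must start with 'b'
3 → match
4 → match
5 → no match
6 → no match
Total matched: 2

2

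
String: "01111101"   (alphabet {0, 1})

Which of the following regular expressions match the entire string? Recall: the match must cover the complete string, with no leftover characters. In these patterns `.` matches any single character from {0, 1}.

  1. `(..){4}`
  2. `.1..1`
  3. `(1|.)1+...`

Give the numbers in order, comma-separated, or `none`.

1 → match
2 → no match
3 → match

1, 3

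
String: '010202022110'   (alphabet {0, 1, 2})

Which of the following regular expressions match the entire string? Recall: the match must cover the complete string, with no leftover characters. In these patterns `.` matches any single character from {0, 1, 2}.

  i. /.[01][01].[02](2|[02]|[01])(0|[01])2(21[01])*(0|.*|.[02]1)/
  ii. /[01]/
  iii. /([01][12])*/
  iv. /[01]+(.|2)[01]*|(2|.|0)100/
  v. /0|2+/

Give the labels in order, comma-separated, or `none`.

i

i → match
ii → no match
iii → no match
iv → no match
v → no match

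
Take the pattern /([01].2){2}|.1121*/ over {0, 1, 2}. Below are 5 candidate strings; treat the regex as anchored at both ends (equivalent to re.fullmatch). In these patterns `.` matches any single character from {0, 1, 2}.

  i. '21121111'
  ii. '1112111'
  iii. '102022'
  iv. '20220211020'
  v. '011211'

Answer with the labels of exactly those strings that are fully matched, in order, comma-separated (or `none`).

i, ii, iii, v

i → match
ii → match
iii → match
iv → no match
v → match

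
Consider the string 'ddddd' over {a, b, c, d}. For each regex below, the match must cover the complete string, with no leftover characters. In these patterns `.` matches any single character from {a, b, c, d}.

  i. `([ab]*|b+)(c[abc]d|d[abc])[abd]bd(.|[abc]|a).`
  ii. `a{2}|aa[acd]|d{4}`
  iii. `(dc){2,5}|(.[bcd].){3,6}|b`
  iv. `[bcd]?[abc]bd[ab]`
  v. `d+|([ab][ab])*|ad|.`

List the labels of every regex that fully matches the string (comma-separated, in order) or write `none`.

v

i → no match
ii → no match
iii → no match
iv → no match
v → match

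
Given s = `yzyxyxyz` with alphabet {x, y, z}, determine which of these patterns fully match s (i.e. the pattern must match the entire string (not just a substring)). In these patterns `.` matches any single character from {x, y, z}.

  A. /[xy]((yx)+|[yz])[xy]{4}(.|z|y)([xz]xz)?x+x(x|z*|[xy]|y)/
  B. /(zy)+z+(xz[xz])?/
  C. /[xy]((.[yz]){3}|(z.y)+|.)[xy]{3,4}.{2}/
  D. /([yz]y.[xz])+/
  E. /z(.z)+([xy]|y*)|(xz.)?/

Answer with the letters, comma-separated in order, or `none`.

A → no match
B → no match — must start with `zy`
C → match
D → no match
E → no match

C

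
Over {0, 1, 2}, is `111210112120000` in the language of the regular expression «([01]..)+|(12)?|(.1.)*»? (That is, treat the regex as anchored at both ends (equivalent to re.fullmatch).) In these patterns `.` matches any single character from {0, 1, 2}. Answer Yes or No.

No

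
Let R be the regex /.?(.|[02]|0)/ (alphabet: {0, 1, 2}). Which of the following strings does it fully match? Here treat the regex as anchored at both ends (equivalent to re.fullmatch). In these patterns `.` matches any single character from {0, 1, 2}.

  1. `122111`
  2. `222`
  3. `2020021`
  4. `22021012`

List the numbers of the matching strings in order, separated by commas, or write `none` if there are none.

none

1 → no match
2 → no match
3 → no match
4 → no match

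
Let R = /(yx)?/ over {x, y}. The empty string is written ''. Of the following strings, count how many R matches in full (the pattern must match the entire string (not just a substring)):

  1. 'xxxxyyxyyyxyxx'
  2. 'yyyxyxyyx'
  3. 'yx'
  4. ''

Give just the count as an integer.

1 → no match
2 → no match
3 → match
4 → match
Total matched: 2

2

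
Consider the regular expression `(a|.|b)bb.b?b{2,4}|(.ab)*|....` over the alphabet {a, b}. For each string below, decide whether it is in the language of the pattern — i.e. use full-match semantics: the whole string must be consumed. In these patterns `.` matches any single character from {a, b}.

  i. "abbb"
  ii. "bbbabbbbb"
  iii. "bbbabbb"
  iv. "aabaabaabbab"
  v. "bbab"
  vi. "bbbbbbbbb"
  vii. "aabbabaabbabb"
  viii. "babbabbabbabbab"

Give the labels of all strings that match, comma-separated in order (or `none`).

i, ii, iii, iv, v, vi, viii

i. "abbb" → match
ii. "bbbabbbbb" → match
iii. "bbbabbb" → match
iv. "aabaabaabbab" → match
v. "bbab" → match
vi. "bbbbbbbbb" → match
vii → no match
viii → match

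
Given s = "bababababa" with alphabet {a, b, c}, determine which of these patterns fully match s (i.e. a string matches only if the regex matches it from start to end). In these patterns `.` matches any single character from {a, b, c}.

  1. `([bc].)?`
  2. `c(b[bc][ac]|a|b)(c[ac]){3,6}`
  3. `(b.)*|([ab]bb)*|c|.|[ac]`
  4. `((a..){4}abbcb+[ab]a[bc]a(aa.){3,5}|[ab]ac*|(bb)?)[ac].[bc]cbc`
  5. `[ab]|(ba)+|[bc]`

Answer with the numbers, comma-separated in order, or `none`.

1 → no match
2 → no match — must start with "c"
3 → match
4 → no match — must end with "cbc"
5 → match

3, 5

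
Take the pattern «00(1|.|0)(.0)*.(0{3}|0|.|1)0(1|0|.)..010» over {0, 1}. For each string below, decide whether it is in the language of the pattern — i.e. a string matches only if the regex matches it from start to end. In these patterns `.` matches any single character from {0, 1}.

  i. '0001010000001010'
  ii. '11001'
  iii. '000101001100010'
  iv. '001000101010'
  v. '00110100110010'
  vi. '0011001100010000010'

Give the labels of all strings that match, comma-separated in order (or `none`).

i → match
ii → no match — must start with '00'
iii → no match
iv → match
v → match
vi → no match

i, iv, v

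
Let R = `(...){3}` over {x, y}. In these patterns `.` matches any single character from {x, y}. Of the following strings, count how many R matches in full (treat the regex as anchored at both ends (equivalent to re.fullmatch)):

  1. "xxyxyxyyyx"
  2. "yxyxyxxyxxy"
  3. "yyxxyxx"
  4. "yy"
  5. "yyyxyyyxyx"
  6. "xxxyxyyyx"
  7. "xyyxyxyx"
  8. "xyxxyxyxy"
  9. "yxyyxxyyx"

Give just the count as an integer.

1 → no match
2 → no match
3 → no match
4 → no match
5 → no match
6 → match
7 → no match
8 → match
9 → match
Total matched: 3

3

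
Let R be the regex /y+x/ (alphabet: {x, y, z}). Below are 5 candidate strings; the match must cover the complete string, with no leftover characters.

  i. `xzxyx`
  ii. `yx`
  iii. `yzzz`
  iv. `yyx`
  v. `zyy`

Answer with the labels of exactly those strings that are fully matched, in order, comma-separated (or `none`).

i → no match — must start with `y`
ii → match
iii → no match — must end with `yx`
iv → match
v → no match — must start with `y`

ii, iv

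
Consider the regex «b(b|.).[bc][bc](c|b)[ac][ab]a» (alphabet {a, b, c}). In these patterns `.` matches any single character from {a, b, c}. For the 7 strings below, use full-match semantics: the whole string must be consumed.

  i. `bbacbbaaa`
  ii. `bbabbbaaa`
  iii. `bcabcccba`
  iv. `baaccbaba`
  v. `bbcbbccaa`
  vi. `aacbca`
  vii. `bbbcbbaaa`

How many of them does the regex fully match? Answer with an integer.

6

i → match
ii → match
iii → match
iv → match
v → match
vi → no match — must start with `b`
vii → match
Total matched: 6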